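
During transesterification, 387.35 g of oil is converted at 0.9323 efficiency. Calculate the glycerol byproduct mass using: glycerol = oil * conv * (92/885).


glycerol = oil * conv * (92/885)
= 387.35 * 0.9323 * 92 / 885
= 37.5408 g

37.5408 g


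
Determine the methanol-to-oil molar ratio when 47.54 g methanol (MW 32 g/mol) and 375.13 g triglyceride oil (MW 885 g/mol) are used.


Molar ratio = n_MeOH / n_oil = (MeOH/32) / (oil/885) = (MeOH * 885) / (32 * oil)
= (47.54 * 885) / (32 * 375.13)
= 3.5049

3.5049


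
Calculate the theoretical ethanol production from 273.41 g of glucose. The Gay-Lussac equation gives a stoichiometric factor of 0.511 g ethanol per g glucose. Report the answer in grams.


Theoretical ethanol yield: m_EtOH = 0.511 * m_glucose
m_EtOH = 0.511 * 273.41 = 139.7125 g

139.7125 g


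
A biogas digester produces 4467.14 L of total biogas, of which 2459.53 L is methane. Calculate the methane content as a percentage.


CH4% = V_CH4 / V_total * 100
= 2459.53 / 4467.14 * 100
= 55.0583%

55.0583%


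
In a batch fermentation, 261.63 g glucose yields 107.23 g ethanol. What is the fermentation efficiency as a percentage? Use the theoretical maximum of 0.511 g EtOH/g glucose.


Fermentation efficiency = (actual / (0.511 * glucose)) * 100
= (107.23 / (0.511 * 261.63)) * 100
= 80.2062%

80.2062%


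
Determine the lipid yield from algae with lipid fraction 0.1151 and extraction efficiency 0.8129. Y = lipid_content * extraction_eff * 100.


Y = lipid_content * extraction_eff * 100
= 0.1151 * 0.8129 * 100
= 9.3565%

9.3565%


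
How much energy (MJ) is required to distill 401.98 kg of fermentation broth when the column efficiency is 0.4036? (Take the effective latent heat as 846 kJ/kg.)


E = m * 846 / (eta * 1000)
= 401.98 * 846 / (0.4036 * 1000)
= 842.6043 MJ

842.6043 MJ


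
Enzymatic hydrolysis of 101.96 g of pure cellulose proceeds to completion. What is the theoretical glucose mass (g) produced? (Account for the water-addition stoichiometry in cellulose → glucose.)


glucose = cellulose * 180/162
= 101.96 * 180/162
= 113.2889 g

113.2889 g


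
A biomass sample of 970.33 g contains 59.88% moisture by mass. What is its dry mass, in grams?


Wd = Ww * (1 - MC/100)
= 970.33 * (1 - 59.88/100)
= 389.2964 g

389.2964 g


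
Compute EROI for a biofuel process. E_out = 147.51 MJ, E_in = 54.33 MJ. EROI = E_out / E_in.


EROI = E_out / E_in
= 147.51 / 54.33
= 2.7151

2.7151


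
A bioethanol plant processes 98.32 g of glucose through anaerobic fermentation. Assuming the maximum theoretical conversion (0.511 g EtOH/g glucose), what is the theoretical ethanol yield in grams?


Theoretical ethanol yield: m_EtOH = 0.511 * m_glucose
m_EtOH = 0.511 * 98.32 = 50.2415 g

50.2415 g


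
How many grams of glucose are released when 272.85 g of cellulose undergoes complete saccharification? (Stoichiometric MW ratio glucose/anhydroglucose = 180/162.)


glucose = cellulose * 180/162
= 272.85 * 180/162
= 303.1667 g

303.1667 g


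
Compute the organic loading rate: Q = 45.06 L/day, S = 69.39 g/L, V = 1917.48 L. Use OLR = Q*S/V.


OLR = Q * S / V
= 45.06 * 69.39 / 1917.48
= 1.6306 g/L/day

1.6306 g/L/day


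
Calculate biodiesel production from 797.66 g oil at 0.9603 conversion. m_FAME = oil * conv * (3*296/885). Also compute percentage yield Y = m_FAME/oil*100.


m_FAME = oil * conv * (3 * 296 / 885) = oil * conv * (888/885)
= 797.66 * 0.9603 * 888 / 885
= 768.5895 g
Y = m_FAME / oil * 100 = conv * (888/885) * 100
= 0.9603 * 888 / 885 * 100
= 96.36%

768.5895 g FAME; Y = 96.36%


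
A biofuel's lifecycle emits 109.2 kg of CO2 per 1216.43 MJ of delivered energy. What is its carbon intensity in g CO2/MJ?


CI = CO2 * 1000 / E
= 109.2 * 1000 / 1216.43
= 89.7709 g CO2/MJ

89.7709 g CO2/MJ


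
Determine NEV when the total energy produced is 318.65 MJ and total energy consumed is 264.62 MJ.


NEV = E_out - E_in
= 318.65 - 264.62
= 54.0300 MJ

54.0300 MJ


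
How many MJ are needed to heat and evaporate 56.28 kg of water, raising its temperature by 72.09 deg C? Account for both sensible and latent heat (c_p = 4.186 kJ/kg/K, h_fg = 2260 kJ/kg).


E = m_water * (4.186 * dT + 2260) / 1000
= 56.28 * (4.186 * 72.09 + 2260) / 1000
= 144.1763 MJ

144.1763 MJ


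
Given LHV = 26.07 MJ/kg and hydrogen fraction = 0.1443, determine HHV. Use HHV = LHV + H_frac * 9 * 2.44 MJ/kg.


HHV = LHV + H_frac * 9 * 2.44
= 26.07 + 0.1443 * 9 * 2.44
= 29.2388 MJ/kg

29.2388 MJ/kg


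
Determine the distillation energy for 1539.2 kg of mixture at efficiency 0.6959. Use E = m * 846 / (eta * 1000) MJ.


E = m * 846 / (eta * 1000)
= 1539.2 * 846 / (0.6959 * 1000)
= 1871.1930 MJ

1871.1930 MJ


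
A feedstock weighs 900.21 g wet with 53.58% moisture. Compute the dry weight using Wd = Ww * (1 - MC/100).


Wd = Ww * (1 - MC/100)
= 900.21 * (1 - 53.58/100)
= 417.8775 g

417.8775 g


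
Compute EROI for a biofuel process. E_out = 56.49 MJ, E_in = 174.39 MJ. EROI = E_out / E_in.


EROI = E_out / E_in
= 56.49 / 174.39
= 0.3239

0.3239


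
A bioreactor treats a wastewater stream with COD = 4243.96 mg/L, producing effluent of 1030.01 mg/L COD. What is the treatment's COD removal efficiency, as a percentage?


eta = (COD_in - COD_out) / COD_in * 100
= (4243.96 - 1030.01) / 4243.96 * 100
= 75.7300%

75.7300%


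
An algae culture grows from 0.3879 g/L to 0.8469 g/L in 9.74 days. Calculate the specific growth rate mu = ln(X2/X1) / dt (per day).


mu = ln(X2/X1) / dt
= ln(0.8469/0.3879) / 9.74
= 0.0802 per day

0.0802 per day


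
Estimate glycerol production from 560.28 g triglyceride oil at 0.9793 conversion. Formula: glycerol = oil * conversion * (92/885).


glycerol = oil * conv * (92/885)
= 560.28 * 0.9793 * 92 / 885
= 57.0382 g

57.0382 g


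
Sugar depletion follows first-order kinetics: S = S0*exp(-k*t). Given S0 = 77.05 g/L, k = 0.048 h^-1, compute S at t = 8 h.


S = S0 * exp(-k * t)
S = 77.05 * exp(-0.048 * 8)
S = 52.4812 g/L

52.4812 g/L


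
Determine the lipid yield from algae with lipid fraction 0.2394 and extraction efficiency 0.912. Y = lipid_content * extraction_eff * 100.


Y = lipid_content * extraction_eff * 100
= 0.2394 * 0.912 * 100
= 21.8333%

21.8333%


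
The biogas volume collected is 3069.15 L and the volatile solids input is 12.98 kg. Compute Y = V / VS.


Y = V / VS
= 3069.15 / 12.98
= 236.4522 L/kg VS

236.4522 L/kg VS


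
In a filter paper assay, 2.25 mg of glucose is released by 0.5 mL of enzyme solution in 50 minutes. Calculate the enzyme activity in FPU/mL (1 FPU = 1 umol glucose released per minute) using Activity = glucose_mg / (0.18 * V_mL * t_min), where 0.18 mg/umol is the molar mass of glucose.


Activity = glucose_mg / (0.18 mg/umol * V_mL * t_min)
= 2.25 / (0.18 * 0.5 * 50)
= 0.5000 FPU/mL

0.5000 FPU/mL


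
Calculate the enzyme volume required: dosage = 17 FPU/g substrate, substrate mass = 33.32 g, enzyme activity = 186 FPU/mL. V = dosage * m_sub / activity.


V = dosage * m_sub / activity
V = 17 * 33.32 / 186
V = 3.0454 mL

3.0454 mL


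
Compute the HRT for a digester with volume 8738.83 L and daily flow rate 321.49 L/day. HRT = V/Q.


HRT = V / Q
= 8738.83 / 321.49
= 27.1823 days

27.1823 days


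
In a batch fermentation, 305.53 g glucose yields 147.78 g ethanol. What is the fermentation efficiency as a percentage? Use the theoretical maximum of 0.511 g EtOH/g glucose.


Fermentation efficiency = (actual / (0.511 * glucose)) * 100
= (147.78 / (0.511 * 305.53)) * 100
= 94.6544%

94.6544%


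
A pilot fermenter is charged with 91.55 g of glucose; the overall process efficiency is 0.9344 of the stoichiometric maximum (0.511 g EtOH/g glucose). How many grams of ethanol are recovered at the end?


Actual ethanol: m = 0.511 * 91.55 * 0.9344
m = 43.7131 g

43.7131 g


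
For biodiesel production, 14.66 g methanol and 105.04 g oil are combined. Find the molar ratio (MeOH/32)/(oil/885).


Molar ratio = n_MeOH / n_oil = (MeOH/32) / (oil/885) = (MeOH * 885) / (32 * oil)
= (14.66 * 885) / (32 * 105.04)
= 3.8599

3.8599


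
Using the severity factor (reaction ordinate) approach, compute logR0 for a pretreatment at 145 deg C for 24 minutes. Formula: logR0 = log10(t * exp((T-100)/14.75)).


logR0 = log10(t * exp((T - 100) / 14.75))
= log10(24 * exp((145 - 100) / 14.75))
= 2.7052

2.7052


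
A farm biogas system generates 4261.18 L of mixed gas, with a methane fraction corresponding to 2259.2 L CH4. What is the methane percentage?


CH4% = V_CH4 / V_total * 100
= 2259.2 / 4261.18 * 100
= 53.0182%

53.0182%


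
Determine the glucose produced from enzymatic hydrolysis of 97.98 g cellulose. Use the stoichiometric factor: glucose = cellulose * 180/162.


glucose = cellulose * 180/162
= 97.98 * 180/162
= 108.8667 g

108.8667 g


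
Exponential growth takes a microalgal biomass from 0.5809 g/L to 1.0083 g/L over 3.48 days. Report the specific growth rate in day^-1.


mu = ln(X2/X1) / dt
= ln(1.0083/0.5809) / 3.48
= 0.1585 per day

0.1585 per day


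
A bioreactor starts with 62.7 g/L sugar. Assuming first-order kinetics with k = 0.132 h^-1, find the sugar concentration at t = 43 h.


S = S0 * exp(-k * t)
S = 62.7 * exp(-0.132 * 43)
S = 0.2149 g/L

0.2149 g/L


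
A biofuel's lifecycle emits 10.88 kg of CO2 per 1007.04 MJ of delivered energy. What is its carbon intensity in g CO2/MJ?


CI = CO2 * 1000 / E
= 10.88 * 1000 / 1007.04
= 10.8039 g CO2/MJ

10.8039 g CO2/MJ


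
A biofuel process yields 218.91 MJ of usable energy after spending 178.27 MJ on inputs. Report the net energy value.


NEV = E_out - E_in
= 218.91 - 178.27
= 40.6400 MJ

40.6400 MJ


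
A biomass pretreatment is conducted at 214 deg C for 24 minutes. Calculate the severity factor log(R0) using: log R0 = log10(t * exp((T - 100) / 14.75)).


logR0 = log10(t * exp((T - 100) / 14.75))
= log10(24 * exp((214 - 100) / 14.75))
= 4.7368

4.7368


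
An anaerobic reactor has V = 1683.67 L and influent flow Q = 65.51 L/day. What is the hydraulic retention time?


HRT = V / Q
= 1683.67 / 65.51
= 25.7010 days

25.7010 days


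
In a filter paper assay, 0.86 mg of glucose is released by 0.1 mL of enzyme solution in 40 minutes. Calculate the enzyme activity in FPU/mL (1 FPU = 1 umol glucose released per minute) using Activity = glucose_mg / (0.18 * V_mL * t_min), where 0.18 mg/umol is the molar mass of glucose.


Activity = glucose_mg / (0.18 mg/umol * V_mL * t_min)
= 0.86 / (0.18 * 0.1 * 40)
= 1.1944 FPU/mL

1.1944 FPU/mL


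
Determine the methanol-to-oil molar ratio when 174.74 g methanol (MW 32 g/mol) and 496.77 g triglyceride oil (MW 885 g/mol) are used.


Molar ratio = n_MeOH / n_oil = (MeOH/32) / (oil/885) = (MeOH * 885) / (32 * oil)
= (174.74 * 885) / (32 * 496.77)
= 9.7282

9.7282


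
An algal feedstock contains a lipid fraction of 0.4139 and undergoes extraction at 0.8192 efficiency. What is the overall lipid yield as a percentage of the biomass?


Y = lipid_content * extraction_eff * 100
= 0.4139 * 0.8192 * 100
= 33.9067%

33.9067%


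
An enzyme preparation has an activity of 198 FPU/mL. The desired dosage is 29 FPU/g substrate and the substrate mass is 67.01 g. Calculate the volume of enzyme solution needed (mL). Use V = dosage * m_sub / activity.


V = dosage * m_sub / activity
V = 29 * 67.01 / 198
V = 9.8146 mL

9.8146 mL


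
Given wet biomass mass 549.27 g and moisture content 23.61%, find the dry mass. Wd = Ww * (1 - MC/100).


Wd = Ww * (1 - MC/100)
= 549.27 * (1 - 23.61/100)
= 419.5874 g

419.5874 g


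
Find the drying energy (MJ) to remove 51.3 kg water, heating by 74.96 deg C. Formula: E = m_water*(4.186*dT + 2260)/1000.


E = m_water * (4.186 * dT + 2260) / 1000
= 51.3 * (4.186 * 74.96 + 2260) / 1000
= 132.0350 MJ

132.0350 MJ


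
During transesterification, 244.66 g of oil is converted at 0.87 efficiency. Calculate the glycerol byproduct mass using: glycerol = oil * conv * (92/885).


glycerol = oil * conv * (92/885)
= 244.66 * 0.87 * 92 / 885
= 22.1272 g

22.1272 g


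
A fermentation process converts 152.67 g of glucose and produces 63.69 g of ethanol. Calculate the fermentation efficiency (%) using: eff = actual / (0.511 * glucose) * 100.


Fermentation efficiency = (actual / (0.511 * glucose)) * 100
= (63.69 / (0.511 * 152.67)) * 100
= 81.6388%

81.6388%


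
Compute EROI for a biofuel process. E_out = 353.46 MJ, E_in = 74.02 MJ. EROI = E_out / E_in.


EROI = E_out / E_in
= 353.46 / 74.02
= 4.7752

4.7752


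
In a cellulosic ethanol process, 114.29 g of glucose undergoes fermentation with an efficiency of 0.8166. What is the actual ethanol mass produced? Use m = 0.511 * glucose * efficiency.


Actual ethanol: m = 0.511 * 114.29 * 0.8166
m = 47.6912 g

47.6912 g


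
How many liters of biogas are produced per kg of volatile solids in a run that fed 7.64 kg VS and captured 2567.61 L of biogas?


Y = V / VS
= 2567.61 / 7.64
= 336.0746 L/kg VS

336.0746 L/kg VS


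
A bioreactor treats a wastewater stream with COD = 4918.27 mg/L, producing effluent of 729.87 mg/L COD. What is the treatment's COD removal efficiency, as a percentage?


eta = (COD_in - COD_out) / COD_in * 100
= (4918.27 - 729.87) / 4918.27 * 100
= 85.1600%

85.1600%


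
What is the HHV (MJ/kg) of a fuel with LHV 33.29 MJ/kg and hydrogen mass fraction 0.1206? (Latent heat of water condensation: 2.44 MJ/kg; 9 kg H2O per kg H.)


HHV = LHV + H_frac * 9 * 2.44
= 33.29 + 0.1206 * 9 * 2.44
= 35.9384 MJ/kg

35.9384 MJ/kg


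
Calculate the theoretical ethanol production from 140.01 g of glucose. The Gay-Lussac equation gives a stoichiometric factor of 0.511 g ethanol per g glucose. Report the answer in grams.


Theoretical ethanol yield: m_EtOH = 0.511 * m_glucose
m_EtOH = 0.511 * 140.01 = 71.5451 g

71.5451 g


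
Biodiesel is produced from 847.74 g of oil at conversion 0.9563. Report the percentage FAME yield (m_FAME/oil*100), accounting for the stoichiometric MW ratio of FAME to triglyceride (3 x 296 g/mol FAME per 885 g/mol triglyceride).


m_FAME = oil * conv * (3 * 296 / 885) = oil * conv * (888/885)
= 847.74 * 0.9563 * 888 / 885
= 813.4419 g
Y = m_FAME / oil * 100 = conv * (888/885) * 100
= 0.9563 * 888 / 885 * 100
= 95.95%

95.95%


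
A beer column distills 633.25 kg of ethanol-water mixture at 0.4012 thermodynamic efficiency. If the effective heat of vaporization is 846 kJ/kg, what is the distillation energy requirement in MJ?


E = m * 846 / (eta * 1000)
= 633.25 * 846 / (0.4012 * 1000)
= 1335.3178 MJ

1335.3178 MJ


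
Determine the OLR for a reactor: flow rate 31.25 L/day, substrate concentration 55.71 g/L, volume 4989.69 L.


OLR = Q * S / V
= 31.25 * 55.71 / 4989.69
= 0.3489 g/L/day

0.3489 g/L/day


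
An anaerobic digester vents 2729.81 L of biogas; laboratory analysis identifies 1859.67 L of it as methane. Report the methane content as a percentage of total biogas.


CH4% = V_CH4 / V_total * 100
= 1859.67 / 2729.81 * 100
= 68.1245%

68.1245%


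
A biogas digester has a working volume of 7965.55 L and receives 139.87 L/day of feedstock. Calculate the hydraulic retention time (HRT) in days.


HRT = V / Q
= 7965.55 / 139.87
= 56.9497 days

56.9497 days


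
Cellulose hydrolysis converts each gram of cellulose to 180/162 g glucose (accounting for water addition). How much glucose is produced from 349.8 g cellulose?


glucose = cellulose * 180/162
= 349.8 * 180/162
= 388.6667 g

388.6667 g


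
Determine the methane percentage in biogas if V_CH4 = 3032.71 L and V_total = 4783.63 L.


CH4% = V_CH4 / V_total * 100
= 3032.71 / 4783.63 * 100
= 63.3977%

63.3977%


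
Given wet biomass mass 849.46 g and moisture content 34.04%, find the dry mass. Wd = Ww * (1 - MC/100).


Wd = Ww * (1 - MC/100)
= 849.46 * (1 - 34.04/100)
= 560.3038 g

560.3038 g


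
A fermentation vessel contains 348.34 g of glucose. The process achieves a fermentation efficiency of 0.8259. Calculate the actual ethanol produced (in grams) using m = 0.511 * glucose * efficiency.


Actual ethanol: m = 0.511 * 348.34 * 0.8259
m = 147.0116 g

147.0116 g


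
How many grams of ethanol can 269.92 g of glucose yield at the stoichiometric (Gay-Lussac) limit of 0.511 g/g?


Theoretical ethanol yield: m_EtOH = 0.511 * m_glucose
m_EtOH = 0.511 * 269.92 = 137.9291 g

137.9291 g


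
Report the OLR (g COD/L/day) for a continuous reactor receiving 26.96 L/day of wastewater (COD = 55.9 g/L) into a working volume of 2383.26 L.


OLR = Q * S / V
= 26.96 * 55.9 / 2383.26
= 0.6324 g/L/day

0.6324 g/L/day


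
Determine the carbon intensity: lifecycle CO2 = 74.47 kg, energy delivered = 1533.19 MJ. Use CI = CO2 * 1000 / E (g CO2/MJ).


CI = CO2 * 1000 / E
= 74.47 * 1000 / 1533.19
= 48.5719 g CO2/MJ

48.5719 g CO2/MJ


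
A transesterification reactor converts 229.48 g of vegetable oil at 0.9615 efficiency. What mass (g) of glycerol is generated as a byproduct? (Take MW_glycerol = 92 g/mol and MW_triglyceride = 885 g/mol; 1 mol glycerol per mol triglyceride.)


glycerol = oil * conv * (92/885)
= 229.48 * 0.9615 * 92 / 885
= 22.9371 g

22.9371 g


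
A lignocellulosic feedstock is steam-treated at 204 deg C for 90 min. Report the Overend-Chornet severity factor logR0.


logR0 = log10(t * exp((T - 100) / 14.75))
= log10(90 * exp((204 - 100) / 14.75))
= 5.0164

5.0164


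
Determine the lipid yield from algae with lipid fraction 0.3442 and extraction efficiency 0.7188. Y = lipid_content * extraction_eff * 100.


Y = lipid_content * extraction_eff * 100
= 0.3442 * 0.7188 * 100
= 24.7411%

24.7411%


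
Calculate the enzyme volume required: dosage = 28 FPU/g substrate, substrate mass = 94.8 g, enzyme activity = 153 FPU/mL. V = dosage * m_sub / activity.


V = dosage * m_sub / activity
V = 28 * 94.8 / 153
V = 17.3490 mL

17.3490 mL


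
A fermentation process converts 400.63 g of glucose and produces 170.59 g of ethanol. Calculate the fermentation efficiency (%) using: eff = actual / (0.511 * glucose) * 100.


Fermentation efficiency = (actual / (0.511 * glucose)) * 100
= (170.59 / (0.511 * 400.63)) * 100
= 83.3277%

83.3277%


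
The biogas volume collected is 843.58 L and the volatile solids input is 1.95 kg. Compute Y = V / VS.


Y = V / VS
= 843.58 / 1.95
= 432.6051 L/kg VS

432.6051 L/kg VS


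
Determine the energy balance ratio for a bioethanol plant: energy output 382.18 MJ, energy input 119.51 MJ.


EROI = E_out / E_in
= 382.18 / 119.51
= 3.1979

3.1979


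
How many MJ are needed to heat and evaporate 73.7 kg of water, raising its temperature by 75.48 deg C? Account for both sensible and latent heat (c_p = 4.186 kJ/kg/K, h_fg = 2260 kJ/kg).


E = m_water * (4.186 * dT + 2260) / 1000
= 73.7 * (4.186 * 75.48 + 2260) / 1000
= 189.8482 MJ

189.8482 MJ


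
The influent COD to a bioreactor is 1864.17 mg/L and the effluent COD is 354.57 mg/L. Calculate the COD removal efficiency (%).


eta = (COD_in - COD_out) / COD_in * 100
= (1864.17 - 354.57) / 1864.17 * 100
= 80.9797%

80.9797%


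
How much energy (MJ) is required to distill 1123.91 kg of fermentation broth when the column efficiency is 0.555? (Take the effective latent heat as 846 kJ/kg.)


E = m * 846 / (eta * 1000)
= 1123.91 * 846 / (0.555 * 1000)
= 1713.2034 MJ

1713.2034 MJ


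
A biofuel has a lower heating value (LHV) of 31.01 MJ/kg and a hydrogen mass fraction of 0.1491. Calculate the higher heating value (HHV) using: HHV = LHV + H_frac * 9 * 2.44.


HHV = LHV + H_frac * 9 * 2.44
= 31.01 + 0.1491 * 9 * 2.44
= 34.2842 MJ/kg

34.2842 MJ/kg


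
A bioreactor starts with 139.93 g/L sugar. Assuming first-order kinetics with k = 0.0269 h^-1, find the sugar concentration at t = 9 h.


S = S0 * exp(-k * t)
S = 139.93 * exp(-0.0269 * 9)
S = 109.8419 g/L

109.8419 g/L


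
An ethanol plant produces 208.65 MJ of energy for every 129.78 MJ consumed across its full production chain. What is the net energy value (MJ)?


NEV = E_out - E_in
= 208.65 - 129.78
= 78.8700 MJ

78.8700 MJ


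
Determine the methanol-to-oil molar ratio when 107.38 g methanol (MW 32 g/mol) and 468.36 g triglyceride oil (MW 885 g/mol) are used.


Molar ratio = n_MeOH / n_oil = (MeOH/32) / (oil/885) = (MeOH * 885) / (32 * oil)
= (107.38 * 885) / (32 * 468.36)
= 6.3407

6.3407


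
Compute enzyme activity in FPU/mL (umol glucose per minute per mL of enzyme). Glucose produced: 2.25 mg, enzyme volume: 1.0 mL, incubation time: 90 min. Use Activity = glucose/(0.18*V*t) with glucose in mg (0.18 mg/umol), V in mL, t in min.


Activity = glucose_mg / (0.18 mg/umol * V_mL * t_min)
= 2.25 / (0.18 * 1.0 * 90)
= 0.1389 FPU/mL

0.1389 FPU/mL


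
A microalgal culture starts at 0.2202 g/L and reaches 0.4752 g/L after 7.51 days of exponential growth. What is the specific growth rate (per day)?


mu = ln(X2/X1) / dt
= ln(0.4752/0.2202) / 7.51
= 0.1024 per day

0.1024 per day


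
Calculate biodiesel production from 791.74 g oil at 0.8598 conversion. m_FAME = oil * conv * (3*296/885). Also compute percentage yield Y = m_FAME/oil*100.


m_FAME = oil * conv * (3 * 296 / 885) = oil * conv * (888/885)
= 791.74 * 0.8598 * 888 / 885
= 683.0456 g
Y = m_FAME / oil * 100 = conv * (888/885) * 100
= 0.8598 * 888 / 885 * 100
= 86.27%

683.0456 g FAME; Y = 86.27%


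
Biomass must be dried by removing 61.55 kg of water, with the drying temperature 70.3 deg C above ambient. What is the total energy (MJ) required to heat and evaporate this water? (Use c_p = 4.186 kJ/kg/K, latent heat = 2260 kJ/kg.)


E = m_water * (4.186 * dT + 2260) / 1000
= 61.55 * (4.186 * 70.3 + 2260) / 1000
= 157.2157 MJ

157.2157 MJ


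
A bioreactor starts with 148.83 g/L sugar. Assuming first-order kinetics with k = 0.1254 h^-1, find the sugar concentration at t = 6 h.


S = S0 * exp(-k * t)
S = 148.83 * exp(-0.1254 * 6)
S = 70.1338 g/L

70.1338 g/L


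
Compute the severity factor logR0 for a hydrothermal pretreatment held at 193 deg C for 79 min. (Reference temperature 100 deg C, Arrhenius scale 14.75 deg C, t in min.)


logR0 = log10(t * exp((T - 100) / 14.75))
= log10(79 * exp((193 - 100) / 14.75))
= 4.6359

4.6359


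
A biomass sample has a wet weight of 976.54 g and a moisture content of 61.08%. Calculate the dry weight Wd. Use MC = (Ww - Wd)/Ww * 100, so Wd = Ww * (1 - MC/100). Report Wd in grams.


Wd = Ww * (1 - MC/100)
= 976.54 * (1 - 61.08/100)
= 380.0694 g

380.0694 g


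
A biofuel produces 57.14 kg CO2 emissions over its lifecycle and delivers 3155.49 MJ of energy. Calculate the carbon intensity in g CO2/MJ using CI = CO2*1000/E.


CI = CO2 * 1000 / E
= 57.14 * 1000 / 3155.49
= 18.1081 g CO2/MJ

18.1081 g CO2/MJ


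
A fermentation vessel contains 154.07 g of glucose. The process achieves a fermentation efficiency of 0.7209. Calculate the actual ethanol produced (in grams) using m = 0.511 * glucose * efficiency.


Actual ethanol: m = 0.511 * 154.07 * 0.7209
m = 56.7563 g

56.7563 g


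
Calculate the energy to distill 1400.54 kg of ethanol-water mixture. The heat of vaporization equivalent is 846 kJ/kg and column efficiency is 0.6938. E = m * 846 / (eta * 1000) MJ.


E = m * 846 / (eta * 1000)
= 1400.54 * 846 / (0.6938 * 1000)
= 1707.7787 MJ

1707.7787 MJ


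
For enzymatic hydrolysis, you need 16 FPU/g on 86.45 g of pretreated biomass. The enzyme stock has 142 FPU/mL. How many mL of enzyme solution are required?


V = dosage * m_sub / activity
V = 16 * 86.45 / 142
V = 9.7408 mL

9.7408 mL


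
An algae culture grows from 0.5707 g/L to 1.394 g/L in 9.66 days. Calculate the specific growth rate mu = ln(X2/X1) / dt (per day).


mu = ln(X2/X1) / dt
= ln(1.394/0.5707) / 9.66
= 0.0925 per day

0.0925 per day


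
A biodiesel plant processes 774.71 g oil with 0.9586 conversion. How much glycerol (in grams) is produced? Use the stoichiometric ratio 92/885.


glycerol = oil * conv * (92/885)
= 774.71 * 0.9586 * 92 / 885
= 77.2007 g

77.2007 g


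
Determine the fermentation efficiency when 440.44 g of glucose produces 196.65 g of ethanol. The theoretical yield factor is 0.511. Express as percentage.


Fermentation efficiency = (actual / (0.511 * glucose)) * 100
= (196.65 / (0.511 * 440.44)) * 100
= 87.3748%

87.3748%


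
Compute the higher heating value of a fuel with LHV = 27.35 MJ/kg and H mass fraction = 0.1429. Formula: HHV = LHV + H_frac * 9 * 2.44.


HHV = LHV + H_frac * 9 * 2.44
= 27.35 + 0.1429 * 9 * 2.44
= 30.4881 MJ/kg

30.4881 MJ/kg


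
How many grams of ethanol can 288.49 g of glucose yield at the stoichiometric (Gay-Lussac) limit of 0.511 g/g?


Theoretical ethanol yield: m_EtOH = 0.511 * m_glucose
m_EtOH = 0.511 * 288.49 = 147.4184 g

147.4184 g


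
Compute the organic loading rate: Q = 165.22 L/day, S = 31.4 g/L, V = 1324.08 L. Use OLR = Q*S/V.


OLR = Q * S / V
= 165.22 * 31.4 / 1324.08
= 3.9181 g/L/day

3.9181 g/L/day


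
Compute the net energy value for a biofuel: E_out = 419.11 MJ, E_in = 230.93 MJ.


NEV = E_out - E_in
= 419.11 - 230.93
= 188.1800 MJ

188.1800 MJ


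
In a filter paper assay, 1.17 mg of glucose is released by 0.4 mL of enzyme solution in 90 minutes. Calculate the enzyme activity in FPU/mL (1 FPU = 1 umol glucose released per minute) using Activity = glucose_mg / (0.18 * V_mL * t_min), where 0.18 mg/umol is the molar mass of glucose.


Activity = glucose_mg / (0.18 mg/umol * V_mL * t_min)
= 1.17 / (0.18 * 0.4 * 90)
= 0.1806 FPU/mL

0.1806 FPU/mL


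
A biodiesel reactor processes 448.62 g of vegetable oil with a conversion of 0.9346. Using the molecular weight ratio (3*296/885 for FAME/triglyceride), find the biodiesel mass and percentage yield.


m_FAME = oil * conv * (3 * 296 / 885) = oil * conv * (888/885)
= 448.62 * 0.9346 * 888 / 885
= 420.7015 g
Y = m_FAME / oil * 100 = conv * (888/885) * 100
= 0.9346 * 888 / 885 * 100
= 93.78%

420.7015 g FAME; Y = 93.78%


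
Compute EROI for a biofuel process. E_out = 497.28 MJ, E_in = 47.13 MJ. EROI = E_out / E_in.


EROI = E_out / E_in
= 497.28 / 47.13
= 10.5512

10.5512


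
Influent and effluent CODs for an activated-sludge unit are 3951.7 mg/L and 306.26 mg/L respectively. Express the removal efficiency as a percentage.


eta = (COD_in - COD_out) / COD_in * 100
= (3951.7 - 306.26) / 3951.7 * 100
= 92.2499%

92.2499%


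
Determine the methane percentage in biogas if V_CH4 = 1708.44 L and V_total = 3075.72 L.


CH4% = V_CH4 / V_total * 100
= 1708.44 / 3075.72 * 100
= 55.5460%

55.5460%


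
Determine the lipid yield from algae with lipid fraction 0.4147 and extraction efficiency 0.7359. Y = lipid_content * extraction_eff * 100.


Y = lipid_content * extraction_eff * 100
= 0.4147 * 0.7359 * 100
= 30.5178%

30.5178%


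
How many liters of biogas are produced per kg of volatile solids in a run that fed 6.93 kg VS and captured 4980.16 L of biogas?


Y = V / VS
= 4980.16 / 6.93
= 718.6378 L/kg VS

718.6378 L/kg VS


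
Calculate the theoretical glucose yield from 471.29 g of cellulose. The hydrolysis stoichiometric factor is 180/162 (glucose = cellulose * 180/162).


glucose = cellulose * 180/162
= 471.29 * 180/162
= 523.6556 g

523.6556 g


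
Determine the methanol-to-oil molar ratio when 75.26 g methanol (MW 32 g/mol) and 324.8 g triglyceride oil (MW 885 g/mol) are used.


Molar ratio = n_MeOH / n_oil = (MeOH/32) / (oil/885) = (MeOH * 885) / (32 * oil)
= (75.26 * 885) / (32 * 324.8)
= 6.4083

6.4083


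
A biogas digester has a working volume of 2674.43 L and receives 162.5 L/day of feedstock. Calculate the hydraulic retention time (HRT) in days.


HRT = V / Q
= 2674.43 / 162.5
= 16.4580 days

16.4580 days


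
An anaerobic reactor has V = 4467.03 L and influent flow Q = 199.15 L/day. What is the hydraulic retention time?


HRT = V / Q
= 4467.03 / 199.15
= 22.4305 days

22.4305 days


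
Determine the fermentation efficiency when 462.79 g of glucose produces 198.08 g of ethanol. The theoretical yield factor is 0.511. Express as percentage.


Fermentation efficiency = (actual / (0.511 * glucose)) * 100
= (198.08 / (0.511 * 462.79)) * 100
= 83.7598%

83.7598%


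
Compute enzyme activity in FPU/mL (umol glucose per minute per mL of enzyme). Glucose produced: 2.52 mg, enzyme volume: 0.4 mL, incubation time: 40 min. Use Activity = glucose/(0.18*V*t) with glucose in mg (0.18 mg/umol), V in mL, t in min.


Activity = glucose_mg / (0.18 mg/umol * V_mL * t_min)
= 2.52 / (0.18 * 0.4 * 40)
= 0.8750 FPU/mL

0.8750 FPU/mL


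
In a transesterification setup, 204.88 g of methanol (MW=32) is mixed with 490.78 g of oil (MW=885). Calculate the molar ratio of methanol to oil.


Molar ratio = n_MeOH / n_oil = (MeOH/32) / (oil/885) = (MeOH * 885) / (32 * oil)
= (204.88 * 885) / (32 * 490.78)
= 11.5453

11.5453


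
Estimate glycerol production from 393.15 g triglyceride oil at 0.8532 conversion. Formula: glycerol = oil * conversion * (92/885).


glycerol = oil * conv * (92/885)
= 393.15 * 0.8532 * 92 / 885
= 34.8701 g

34.8701 g


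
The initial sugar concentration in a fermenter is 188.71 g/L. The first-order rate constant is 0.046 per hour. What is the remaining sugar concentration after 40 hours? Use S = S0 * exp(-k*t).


S = S0 * exp(-k * t)
S = 188.71 * exp(-0.046 * 40)
S = 29.9704 g/L

29.9704 g/L


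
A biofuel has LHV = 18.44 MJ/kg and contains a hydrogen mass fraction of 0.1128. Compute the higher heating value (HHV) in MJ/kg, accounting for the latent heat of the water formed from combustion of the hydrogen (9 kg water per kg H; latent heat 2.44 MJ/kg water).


HHV = LHV + H_frac * 9 * 2.44
= 18.44 + 0.1128 * 9 * 2.44
= 20.9171 MJ/kg

20.9171 MJ/kg


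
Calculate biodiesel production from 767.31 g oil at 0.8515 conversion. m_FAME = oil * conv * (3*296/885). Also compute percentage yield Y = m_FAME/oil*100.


m_FAME = oil * conv * (3 * 296 / 885) = oil * conv * (888/885)
= 767.31 * 0.8515 * 888 / 885
= 655.5793 g
Y = m_FAME / oil * 100 = conv * (888/885) * 100
= 0.8515 * 888 / 885 * 100
= 85.44%

655.5793 g FAME; Y = 85.44%


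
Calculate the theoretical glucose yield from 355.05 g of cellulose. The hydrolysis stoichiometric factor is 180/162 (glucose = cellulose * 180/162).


glucose = cellulose * 180/162
= 355.05 * 180/162
= 394.5000 g

394.5000 g


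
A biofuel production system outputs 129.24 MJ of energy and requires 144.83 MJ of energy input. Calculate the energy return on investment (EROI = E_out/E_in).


EROI = E_out / E_in
= 129.24 / 144.83
= 0.8924

0.8924


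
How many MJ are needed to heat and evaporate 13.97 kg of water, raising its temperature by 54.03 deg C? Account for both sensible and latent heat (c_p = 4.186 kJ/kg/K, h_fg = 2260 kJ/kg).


E = m_water * (4.186 * dT + 2260) / 1000
= 13.97 * (4.186 * 54.03 + 2260) / 1000
= 34.7318 MJ

34.7318 MJ


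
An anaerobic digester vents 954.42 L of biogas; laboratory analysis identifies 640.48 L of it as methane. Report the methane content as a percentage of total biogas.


CH4% = V_CH4 / V_total * 100
= 640.48 / 954.42 * 100
= 67.1067%

67.1067%


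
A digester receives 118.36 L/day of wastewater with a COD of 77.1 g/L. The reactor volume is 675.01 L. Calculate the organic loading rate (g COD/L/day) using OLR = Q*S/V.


OLR = Q * S / V
= 118.36 * 77.1 / 675.01
= 13.5191 g/L/day

13.5191 g/L/day


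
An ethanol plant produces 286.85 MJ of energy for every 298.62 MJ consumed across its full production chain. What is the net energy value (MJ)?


NEV = E_out - E_in
= 286.85 - 298.62
= -11.7700 MJ

-11.7700 MJ


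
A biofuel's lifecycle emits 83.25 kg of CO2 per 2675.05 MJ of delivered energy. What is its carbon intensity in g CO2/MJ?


CI = CO2 * 1000 / E
= 83.25 * 1000 / 2675.05
= 31.1209 g CO2/MJ

31.1209 g CO2/MJ


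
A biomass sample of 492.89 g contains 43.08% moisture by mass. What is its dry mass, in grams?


Wd = Ww * (1 - MC/100)
= 492.89 * (1 - 43.08/100)
= 280.5530 g

280.5530 g


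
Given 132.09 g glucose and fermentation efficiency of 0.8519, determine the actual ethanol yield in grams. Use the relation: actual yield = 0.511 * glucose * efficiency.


Actual ethanol: m = 0.511 * 132.09 * 0.8519
m = 57.5015 g

57.5015 g


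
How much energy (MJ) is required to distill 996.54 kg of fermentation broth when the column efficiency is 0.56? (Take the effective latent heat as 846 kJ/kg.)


E = m * 846 / (eta * 1000)
= 996.54 * 846 / (0.56 * 1000)
= 1505.4872 MJ

1505.4872 MJ


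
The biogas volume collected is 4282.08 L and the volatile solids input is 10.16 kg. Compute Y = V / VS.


Y = V / VS
= 4282.08 / 10.16
= 421.4646 L/kg VS

421.4646 L/kg VS


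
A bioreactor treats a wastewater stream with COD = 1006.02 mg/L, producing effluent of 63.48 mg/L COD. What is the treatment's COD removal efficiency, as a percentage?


eta = (COD_in - COD_out) / COD_in * 100
= (1006.02 - 63.48) / 1006.02 * 100
= 93.6900%

93.6900%


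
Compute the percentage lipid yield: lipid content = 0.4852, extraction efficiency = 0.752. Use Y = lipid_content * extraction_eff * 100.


Y = lipid_content * extraction_eff * 100
= 0.4852 * 0.752 * 100
= 36.4870%

36.4870%


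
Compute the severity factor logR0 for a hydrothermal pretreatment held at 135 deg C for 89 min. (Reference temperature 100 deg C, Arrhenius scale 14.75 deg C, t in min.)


logR0 = log10(t * exp((T - 100) / 14.75))
= log10(89 * exp((135 - 100) / 14.75))
= 2.9799

2.9799


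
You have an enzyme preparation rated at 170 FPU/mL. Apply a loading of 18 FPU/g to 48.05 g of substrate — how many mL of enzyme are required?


V = dosage * m_sub / activity
V = 18 * 48.05 / 170
V = 5.0876 mL

5.0876 mL


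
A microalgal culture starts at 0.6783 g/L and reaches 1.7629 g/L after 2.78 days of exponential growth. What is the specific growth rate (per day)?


mu = ln(X2/X1) / dt
= ln(1.7629/0.6783) / 2.78
= 0.3436 per day

0.3436 per day


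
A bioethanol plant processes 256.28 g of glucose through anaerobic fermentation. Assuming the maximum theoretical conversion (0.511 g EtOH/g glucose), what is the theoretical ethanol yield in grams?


Theoretical ethanol yield: m_EtOH = 0.511 * m_glucose
m_EtOH = 0.511 * 256.28 = 130.9591 g

130.9591 g


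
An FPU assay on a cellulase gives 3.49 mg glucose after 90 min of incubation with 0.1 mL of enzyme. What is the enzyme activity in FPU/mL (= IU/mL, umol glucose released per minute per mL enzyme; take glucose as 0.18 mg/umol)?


Activity = glucose_mg / (0.18 mg/umol * V_mL * t_min)
= 3.49 / (0.18 * 0.1 * 90)
= 2.1543 FPU/mL

2.1543 FPU/mL


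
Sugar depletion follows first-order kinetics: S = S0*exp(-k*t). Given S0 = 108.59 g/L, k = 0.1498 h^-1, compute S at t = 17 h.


S = S0 * exp(-k * t)
S = 108.59 * exp(-0.1498 * 17)
S = 8.5078 g/L

8.5078 g/L


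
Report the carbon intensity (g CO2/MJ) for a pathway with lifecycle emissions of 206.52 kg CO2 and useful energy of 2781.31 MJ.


CI = CO2 * 1000 / E
= 206.52 * 1000 / 2781.31
= 74.2528 g CO2/MJ

74.2528 g CO2/MJ


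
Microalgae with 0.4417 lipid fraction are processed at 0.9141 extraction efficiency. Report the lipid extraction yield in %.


Y = lipid_content * extraction_eff * 100
= 0.4417 * 0.9141 * 100
= 40.3758%

40.3758%


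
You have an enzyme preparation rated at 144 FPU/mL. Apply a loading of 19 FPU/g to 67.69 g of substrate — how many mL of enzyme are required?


V = dosage * m_sub / activity
V = 19 * 67.69 / 144
V = 8.9313 mL

8.9313 mL


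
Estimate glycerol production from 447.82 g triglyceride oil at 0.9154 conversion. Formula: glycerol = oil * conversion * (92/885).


glycerol = oil * conv * (92/885)
= 447.82 * 0.9154 * 92 / 885
= 42.6147 g

42.6147 g


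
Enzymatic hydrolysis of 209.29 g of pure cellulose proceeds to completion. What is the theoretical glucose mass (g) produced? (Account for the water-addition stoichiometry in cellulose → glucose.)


glucose = cellulose * 180/162
= 209.29 * 180/162
= 232.5444 g

232.5444 g


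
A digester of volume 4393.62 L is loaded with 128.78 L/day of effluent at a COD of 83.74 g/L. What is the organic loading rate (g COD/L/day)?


OLR = Q * S / V
= 128.78 * 83.74 / 4393.62
= 2.4545 g/L/day

2.4545 g/L/day


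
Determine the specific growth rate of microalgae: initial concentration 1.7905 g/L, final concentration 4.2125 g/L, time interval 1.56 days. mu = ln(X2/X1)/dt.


mu = ln(X2/X1) / dt
= ln(4.2125/1.7905) / 1.56
= 0.5484 per day

0.5484 per day


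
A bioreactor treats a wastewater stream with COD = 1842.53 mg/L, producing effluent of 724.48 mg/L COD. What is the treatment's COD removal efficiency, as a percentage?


eta = (COD_in - COD_out) / COD_in * 100
= (1842.53 - 724.48) / 1842.53 * 100
= 60.6802%

60.6802%


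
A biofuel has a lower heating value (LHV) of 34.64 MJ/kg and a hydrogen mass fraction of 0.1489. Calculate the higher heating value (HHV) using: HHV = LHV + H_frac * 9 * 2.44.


HHV = LHV + H_frac * 9 * 2.44
= 34.64 + 0.1489 * 9 * 2.44
= 37.9098 MJ/kg

37.9098 MJ/kg


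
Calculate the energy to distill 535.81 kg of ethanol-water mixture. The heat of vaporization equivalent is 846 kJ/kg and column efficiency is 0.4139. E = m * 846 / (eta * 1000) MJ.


E = m * 846 / (eta * 1000)
= 535.81 * 846 / (0.4139 * 1000)
= 1095.1806 MJ

1095.1806 MJ


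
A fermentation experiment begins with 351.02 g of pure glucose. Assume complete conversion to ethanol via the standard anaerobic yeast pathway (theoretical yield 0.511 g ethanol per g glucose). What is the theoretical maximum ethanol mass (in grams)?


Theoretical ethanol yield: m_EtOH = 0.511 * m_glucose
m_EtOH = 0.511 * 351.02 = 179.3712 g

179.3712 g


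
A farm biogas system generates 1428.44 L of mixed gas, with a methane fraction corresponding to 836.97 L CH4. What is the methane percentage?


CH4% = V_CH4 / V_total * 100
= 836.97 / 1428.44 * 100
= 58.5933%

58.5933%


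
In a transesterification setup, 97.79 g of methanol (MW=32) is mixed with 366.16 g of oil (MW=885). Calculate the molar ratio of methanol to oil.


Molar ratio = n_MeOH / n_oil = (MeOH/32) / (oil/885) = (MeOH * 885) / (32 * oil)
= (97.79 * 885) / (32 * 366.16)
= 7.3861

7.3861


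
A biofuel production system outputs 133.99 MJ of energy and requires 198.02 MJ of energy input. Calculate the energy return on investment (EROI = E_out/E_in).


EROI = E_out / E_in
= 133.99 / 198.02
= 0.6766

0.6766


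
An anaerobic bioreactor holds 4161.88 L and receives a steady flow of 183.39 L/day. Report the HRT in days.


HRT = V / Q
= 4161.88 / 183.39
= 22.6941 days

22.6941 days


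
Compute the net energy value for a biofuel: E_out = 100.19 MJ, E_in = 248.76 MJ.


NEV = E_out - E_in
= 100.19 - 248.76
= -148.5700 MJ

-148.5700 MJ


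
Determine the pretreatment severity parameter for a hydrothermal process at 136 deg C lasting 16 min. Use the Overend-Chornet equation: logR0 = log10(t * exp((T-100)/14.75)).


logR0 = log10(t * exp((T - 100) / 14.75))
= log10(16 * exp((136 - 100) / 14.75))
= 2.2641

2.2641


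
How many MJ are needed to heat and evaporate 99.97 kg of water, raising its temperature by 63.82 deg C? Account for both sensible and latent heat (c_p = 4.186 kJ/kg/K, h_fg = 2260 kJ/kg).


E = m_water * (4.186 * dT + 2260) / 1000
= 99.97 * (4.186 * 63.82 + 2260) / 1000
= 252.6392 MJ

252.6392 MJ


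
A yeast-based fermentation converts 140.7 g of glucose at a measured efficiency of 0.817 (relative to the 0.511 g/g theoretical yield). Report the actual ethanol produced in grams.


Actual ethanol: m = 0.511 * 140.7 * 0.817
m = 58.7404 g

58.7404 g


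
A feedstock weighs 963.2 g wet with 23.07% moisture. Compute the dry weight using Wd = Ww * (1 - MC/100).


Wd = Ww * (1 - MC/100)
= 963.2 * (1 - 23.07/100)
= 740.9898 g

740.9898 g
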